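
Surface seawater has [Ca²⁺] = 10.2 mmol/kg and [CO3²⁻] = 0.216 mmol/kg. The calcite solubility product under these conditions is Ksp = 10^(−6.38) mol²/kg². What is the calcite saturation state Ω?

Ksp = 10^(−6.38) = 4.169×10^-7
Ω = [Ca²⁺][CO3²⁻]/Ksp = (10.2×10^-3)(0.216×10^-3) / 4.169×10^-7 = 5.29

Ω = 5.29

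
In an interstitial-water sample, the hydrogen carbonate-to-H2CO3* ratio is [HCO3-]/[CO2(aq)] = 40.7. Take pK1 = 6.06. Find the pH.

From K1 = [H⁺][HCO3-]/[CO2(aq)]:  pH = pK1 + log₁₀([HCO3-]/[CO2(aq)])
log₁₀(40.7) = +1.610
pH = 6.06 + (+1.610) = 7.67

pH = 7.67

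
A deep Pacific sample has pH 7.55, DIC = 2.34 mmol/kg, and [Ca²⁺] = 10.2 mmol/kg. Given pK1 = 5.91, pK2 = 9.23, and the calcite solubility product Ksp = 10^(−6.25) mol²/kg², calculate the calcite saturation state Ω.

α₂ = 1 / (1 + [H⁺]/K2 + [H⁺]²/(K1K2)) = 1 / (1 + 10^+1.68 + 10^+0.04)
   = 1 / (1 + 47.863 + 1.0965) = 1/49.959 = 0.02002
[CO3²⁻] = α₂ × DIC = 0.02002 × 2.34 = 0.04684 mmol/kg
Ksp = 10^(−6.25) = 5.623×10^-7
Ω = [Ca²⁺][CO3²⁻]/Ksp = (10.2×10^-3)(4.684×10^-5) / 5.623×10^-7 = 0.850

Ω = 0.850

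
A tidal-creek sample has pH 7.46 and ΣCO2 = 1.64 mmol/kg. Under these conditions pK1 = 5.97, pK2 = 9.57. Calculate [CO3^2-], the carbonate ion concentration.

α₂ = 1 / (1 + [H⁺]/K2 + [H⁺]²/(K1K2)) = 1 / (1 + 10^+2.11 + 10^+0.62)
   = 1 / (1 + 128.82 + 4.1687) = 1/133.99 = 0.007463
[CO3²⁻] = α₂ × DIC = 0.007463 × 1.64 = 0.0122 mmol/kg = 12.2 μmol/kg

[CO3²⁻] = 12.2 μmol/kg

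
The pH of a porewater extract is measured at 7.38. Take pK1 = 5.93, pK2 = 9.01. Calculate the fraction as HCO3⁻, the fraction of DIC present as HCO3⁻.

α₁ = 0.944

α₁ = 1 / (1 + [H⁺]/K1 + K2/[H⁺]) = 1 / (1 + 10^-1.45 + 10^-1.63)
   = 1 / (1 + 0.035481 + 0.023442) = 1/1.0589 = 0.9444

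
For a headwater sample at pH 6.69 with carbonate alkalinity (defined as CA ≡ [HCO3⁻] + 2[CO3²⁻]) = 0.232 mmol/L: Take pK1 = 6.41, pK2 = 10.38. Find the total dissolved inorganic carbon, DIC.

DIC = 0.354 mmol/L

CA = [HCO3⁻] + 2[CO3²⁻] = (α₁ + 2α₂)·DIC
At pH 6.69: [H⁺]/K1 = 10^-0.28 = 0.52481, K2/[H⁺] = 10^-3.69 = 0.00020417
α₁ = 1/(1 + 0.52481 + 0.00020417) = 1/1.5250 = 0.6557; α₂ = α₁·K2/[H⁺] = 0.0001339
α₁ + 2α₂ = 0.6560
DIC = CA / (α₁ + 2α₂) = 0.232 / 0.6560 = 0.354 mmol/L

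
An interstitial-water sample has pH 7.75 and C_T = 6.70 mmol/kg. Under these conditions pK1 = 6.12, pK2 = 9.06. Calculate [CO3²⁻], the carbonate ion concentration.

α₂ = 1 / (1 + [H⁺]/K2 + [H⁺]²/(K1K2)) = 1 / (1 + 10^+1.31 + 10^-0.32)
   = 1 / (1 + 20.417 + 0.47863) = 1/21.896 = 0.04567
[CO3²⁻] = α₂ × DIC = 0.04567 × 6.70 = 0.306 mmol/kg

[CO3²⁻] = 0.306 mmol/kg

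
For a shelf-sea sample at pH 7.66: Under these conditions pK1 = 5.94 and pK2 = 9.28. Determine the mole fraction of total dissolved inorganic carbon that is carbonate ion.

α₂ = 0.0230

α₂ = 1 / (1 + [H⁺]/K2 + [H⁺]²/(K1K2)) = 1 / (1 + 10^+1.62 + 10^-0.10)
   = 1 / (1 + 41.687 + 0.79433) = 1/43.481 = 0.02300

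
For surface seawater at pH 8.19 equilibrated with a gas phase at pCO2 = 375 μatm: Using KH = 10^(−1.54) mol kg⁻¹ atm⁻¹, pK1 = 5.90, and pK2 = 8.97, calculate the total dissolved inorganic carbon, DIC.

[CO2*] = KH · pCO2 = 10^(−1.54) × 375×10^-6 = 1.082×10^-5 mol/kg
α₀ = 1/(1 + K1/[H⁺] + K1K2/[H⁺]²) = 1/(1 + 10^+2.29 + 10^+1.51) = 0.004379
DIC = [CO2*]/α₀ = 1.082×10^-5 / 0.004379 = 2.47 mmol/kg

DIC = 2.47 mmol/kg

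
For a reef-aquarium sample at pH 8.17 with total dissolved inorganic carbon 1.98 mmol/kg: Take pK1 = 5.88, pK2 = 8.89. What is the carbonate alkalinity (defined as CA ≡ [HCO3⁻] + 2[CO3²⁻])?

CA = [HCO3⁻] + 2[CO3²⁻] = (α₁ + 2α₂)·DIC
At pH 8.17: [H⁺]/K1 = 10^-2.29 = 0.0051286, K2/[H⁺] = 10^-0.72 = 0.19055
α₁ = 1/(1 + 0.0051286 + 0.19055) = 1/1.1957 = 0.8363; α₂ = α₁·K2/[H⁺] = 0.1594
α₁ + 2α₂ = 1.1551
CA = 1.1551 × 1.98 = 2.29 mmol/kg

CA = 2.29 mmol/kg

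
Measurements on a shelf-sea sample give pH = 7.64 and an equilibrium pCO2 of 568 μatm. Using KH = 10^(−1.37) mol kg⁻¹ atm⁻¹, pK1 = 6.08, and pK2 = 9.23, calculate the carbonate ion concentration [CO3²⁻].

[CO3²⁻] = 0.0226 mmol/kg

[CO2*] = KH · pCO2 = 10^(−1.37) × 568×10^-6 = 2.423×10^-5 mol/kg
α₀ = 1/(1 + K1/[H⁺] + K1K2/[H⁺]²) = 1/(1 + 10^+1.56 + 10^-0.03) = 0.02615
DIC = [CO2*]/α₀ = 2.423×10^-5 / 0.02615 = 0.9266 mmol/kg
[CO3²⁻] = α₂·DIC; α₂ = 0.02440, so [CO3²⁻] = 0.02440 × 0.9266 = 0.0226 mmol/kg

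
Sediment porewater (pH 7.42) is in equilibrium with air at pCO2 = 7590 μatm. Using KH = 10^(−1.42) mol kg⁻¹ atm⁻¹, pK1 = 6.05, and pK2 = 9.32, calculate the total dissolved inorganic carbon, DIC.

[CO2*] = KH · pCO2 = 10^(−1.42) × 7590×10^-6 = 2.886×10^-4 mol/kg
α₀ = 1/(1 + K1/[H⁺] + K1K2/[H⁺]²) = 1/(1 + 10^+1.37 + 10^-0.53) = 0.04042
DIC = [CO2*]/α₀ = 2.886×10^-4 / 0.04042 = 7.14 mmol/kg

DIC = 7.14 mmol/kg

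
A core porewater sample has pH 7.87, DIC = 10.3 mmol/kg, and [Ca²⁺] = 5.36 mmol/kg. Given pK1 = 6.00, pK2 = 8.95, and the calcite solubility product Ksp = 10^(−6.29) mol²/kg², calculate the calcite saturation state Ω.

Ω = 8.16

α₂ = 1 / (1 + [H⁺]/K2 + [H⁺]²/(K1K2)) = 1 / (1 + 10^+1.08 + 10^-0.79)
   = 1 / (1 + 12.023 + 0.16218) = 1/13.185 = 0.07584
[CO3²⁻] = α₂ × DIC = 0.07584 × 10.3 = 0.7812 mmol/kg
Ksp = 10^(−6.29) = 5.129×10^-7
Ω = [Ca²⁺][CO3²⁻]/Ksp = (5.36×10^-3)(7.812×10^-4) / 5.129×10^-7 = 8.16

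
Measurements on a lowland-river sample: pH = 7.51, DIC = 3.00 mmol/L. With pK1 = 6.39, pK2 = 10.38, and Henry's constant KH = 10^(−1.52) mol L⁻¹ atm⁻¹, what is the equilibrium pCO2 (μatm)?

α₀ = 1 / (1 + K1/[H⁺] + K1K2/[H⁺]²) = 1 / (1 + 10^+1.12 + 10^-1.75)
   = 1 / (1 + 13.183 + 0.017783) = 1/14.200 = 0.07042
[CO2*] = α₀ × DIC = 0.07042 × 3.00 = 0.2113 mmol/L
pCO2 = [CO2*]/KH = 2.113×10^-4 / 3.020×10^-2 = 7000 μatm

pCO2 = 7000 μatm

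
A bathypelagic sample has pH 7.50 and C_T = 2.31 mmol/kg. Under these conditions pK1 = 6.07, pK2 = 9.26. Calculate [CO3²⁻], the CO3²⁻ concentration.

[CO3²⁻] = 0.0381 mmol/kg

α₂ = 1 / (1 + [H⁺]/K2 + [H⁺]²/(K1K2)) = 1 / (1 + 10^+1.76 + 10^+0.33)
   = 1 / (1 + 57.544 + 2.1380) = 1/60.682 = 0.01648
[CO3²⁻] = α₂ × DIC = 0.01648 × 2.31 = 0.0381 mmol/kg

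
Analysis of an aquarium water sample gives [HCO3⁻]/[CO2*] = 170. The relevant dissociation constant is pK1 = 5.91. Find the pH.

From K1 = [H⁺][HCO3⁻]/[CO2*]:  pH = pK1 + log₁₀([HCO3⁻]/[CO2*])
log₁₀(170) = +2.230
pH = 5.91 + (+2.230) = 8.14

pH = 8.14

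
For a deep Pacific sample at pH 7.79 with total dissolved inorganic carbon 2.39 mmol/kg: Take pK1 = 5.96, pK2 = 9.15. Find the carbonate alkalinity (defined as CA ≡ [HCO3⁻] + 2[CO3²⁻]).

CA = 2.46 mmol/kg

CA = [HCO3⁻] + 2[CO3²⁻] = (α₁ + 2α₂)·DIC
At pH 7.79: [H⁺]/K1 = 10^-1.83 = 0.014791, K2/[H⁺] = 10^-1.36 = 0.043652
α₁ = 1/(1 + 0.014791 + 0.043652) = 1/1.0584 = 0.9448; α₂ = α₁·K2/[H⁺] = 0.04124
α₁ + 2α₂ = 1.0273
CA = 1.0273 × 2.39 = 2.46 mmol/kg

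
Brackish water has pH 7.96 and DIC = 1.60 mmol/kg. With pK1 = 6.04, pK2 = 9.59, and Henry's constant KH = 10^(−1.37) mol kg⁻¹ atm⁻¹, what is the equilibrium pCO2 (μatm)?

α₀ = 1 / (1 + K1/[H⁺] + K1K2/[H⁺]²) = 1 / (1 + 10^+1.92 + 10^+0.29)
   = 1 / (1 + 83.176 + 1.9498) = 1/86.126 = 0.01161
[CO2*] = α₀ × DIC = 0.01161 × 1.60 = 0.01858 mmol/kg = 18.58 μmol/kg
pCO2 = [CO2*]/KH = 1.858×10^-5 / 4.266×10^-2 = 435 μatm

pCO2 = 435 μatm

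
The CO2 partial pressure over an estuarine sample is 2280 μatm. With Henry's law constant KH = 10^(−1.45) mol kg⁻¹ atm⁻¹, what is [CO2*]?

KH = 10^(−1.45) = 3.548×10^-2 mol kg⁻¹ atm⁻¹
[CO2*] = KH · pCO2 = 3.548×10^-2 × 2280×10^-6 atm = 8.09×10^-5 mol/kg

[CO2*] = 80.9 μmol/kg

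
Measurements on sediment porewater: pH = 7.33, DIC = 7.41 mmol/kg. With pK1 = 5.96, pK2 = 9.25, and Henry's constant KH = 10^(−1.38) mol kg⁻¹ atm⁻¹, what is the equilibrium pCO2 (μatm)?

α₀ = 1 / (1 + K1/[H⁺] + K1K2/[H⁺]²) = 1 / (1 + 10^+1.37 + 10^-0.55)
   = 1 / (1 + 23.442 + 0.28184) = 1/24.724 = 0.04045
[CO2*] = α₀ × DIC = 0.04045 × 7.41 = 0.2997 mmol/kg
pCO2 = [CO2*]/KH = 2.997×10^-4 / 4.169×10^-2 = 7190 μatm

pCO2 = 7190 μatm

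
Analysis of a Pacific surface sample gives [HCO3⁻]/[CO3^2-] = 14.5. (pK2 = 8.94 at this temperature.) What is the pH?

pH = 7.78

From K2 = [H⁺][CO3^2-]/[HCO3⁻]:  pH = pK2 − log₁₀([HCO3⁻]/[CO3^2-])
log₁₀(14.5) = +1.161
pH = 8.94 − (+1.161) = 7.78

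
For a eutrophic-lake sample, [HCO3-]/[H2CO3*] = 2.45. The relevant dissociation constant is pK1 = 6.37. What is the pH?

From K1 = [H⁺][HCO3-]/[H2CO3*]:  pH = pK1 + log₁₀([HCO3-]/[H2CO3*])
log₁₀(2.45) = +0.389
pH = 6.37 + (+0.389) = 6.76

pH = 6.76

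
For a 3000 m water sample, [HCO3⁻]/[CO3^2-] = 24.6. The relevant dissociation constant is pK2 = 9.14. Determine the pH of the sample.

pH = 7.75

From K2 = [H⁺][CO3^2-]/[HCO3⁻]:  pH = pK2 − log₁₀([HCO3⁻]/[CO3^2-])
log₁₀(24.6) = +1.391
pH = 9.14 − (+1.391) = 7.75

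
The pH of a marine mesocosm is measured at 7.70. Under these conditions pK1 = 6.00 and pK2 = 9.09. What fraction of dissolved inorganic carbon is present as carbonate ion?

α₂ = 0.0384

α₂ = 1 / (1 + [H⁺]/K2 + [H⁺]²/(K1K2)) = 1 / (1 + 10^+1.39 + 10^-0.31)
   = 1 / (1 + 24.547 + 0.48978) = 1/26.037 = 0.03841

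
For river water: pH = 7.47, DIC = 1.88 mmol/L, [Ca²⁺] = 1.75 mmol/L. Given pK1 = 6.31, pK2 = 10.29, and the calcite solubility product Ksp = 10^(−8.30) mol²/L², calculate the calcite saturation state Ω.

α₂ = 1 / (1 + [H⁺]/K2 + [H⁺]²/(K1K2)) = 1 / (1 + 10^+2.82 + 10^+1.66)
   = 1 / (1 + 660.69 + 45.709) = 1/707.40 = 0.001414
[CO3²⁻] = α₂ × DIC = 0.001414 × 1.88 = 0.002658 mmol/L = 2.658 μmol/L
Ksp = 10^(−8.30) = 5.012×10^-9
Ω = [Ca²⁺][CO3²⁻]/Ksp = (1.75×10^-3)(2.658×10^-6) / 5.012×10^-9 = 0.928

Ω = 0.928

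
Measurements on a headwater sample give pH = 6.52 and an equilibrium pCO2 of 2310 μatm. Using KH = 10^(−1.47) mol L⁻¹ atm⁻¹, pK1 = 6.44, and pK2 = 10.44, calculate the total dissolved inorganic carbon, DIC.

[CO2*] = KH · pCO2 = 10^(−1.47) × 2310×10^-6 = 7.827×10^-5 mol/L
α₀ = 1/(1 + K1/[H⁺] + K1K2/[H⁺]²) = 1/(1 + 10^+0.08 + 10^-3.84) = 0.4540
DIC = [CO2*]/α₀ = 7.827×10^-5 / 0.4540 = 0.172 mmol/L

DIC = 0.172 mmol/L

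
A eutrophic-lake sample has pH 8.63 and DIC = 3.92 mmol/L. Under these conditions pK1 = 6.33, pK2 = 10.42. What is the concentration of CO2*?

[CO2*] = 19.2 μmol/L

α₀ = 1 / (1 + K1/[H⁺] + K1K2/[H⁺]²) = 1 / (1 + 10^+2.30 + 10^+0.51)
   = 1 / (1 + 199.53 + 3.2359) = 1/203.76 = 0.004908
[CO2*] = α₀ × DIC = 0.004908 × 3.92 = 0.0192 mmol/L = 19.2 μmol/L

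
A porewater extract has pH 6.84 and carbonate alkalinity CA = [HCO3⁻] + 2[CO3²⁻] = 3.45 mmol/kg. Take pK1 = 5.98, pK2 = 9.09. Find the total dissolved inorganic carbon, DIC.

DIC = 3.90 mmol/kg

CA = [HCO3⁻] + 2[CO3²⁻] = (α₁ + 2α₂)·DIC
At pH 6.84: [H⁺]/K1 = 10^-0.86 = 0.13804, K2/[H⁺] = 10^-2.25 = 0.0056234
α₁ = 1/(1 + 0.13804 + 0.0056234) = 1/1.1437 = 0.8744; α₂ = α₁·K2/[H⁺] = 0.004917
α₁ + 2α₂ = 0.8842
DIC = CA / (α₁ + 2α₂) = 3.45 / 0.8842 = 3.90 mmol/kg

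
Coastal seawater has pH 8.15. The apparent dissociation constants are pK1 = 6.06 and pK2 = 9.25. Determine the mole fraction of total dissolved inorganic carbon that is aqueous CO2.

α₀ = 0.00747

α₀ = 1 / (1 + K1/[H⁺] + K1K2/[H⁺]²) = 1 / (1 + 10^+2.09 + 10^+0.99)
   = 1 / (1 + 123.03 + 9.7724) = 1/133.80 = 0.007474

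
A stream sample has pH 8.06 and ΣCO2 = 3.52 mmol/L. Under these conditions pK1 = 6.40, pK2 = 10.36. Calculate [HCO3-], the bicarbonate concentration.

α₁ = 1 / (1 + [H⁺]/K1 + K2/[H⁺]) = 1 / (1 + 10^-1.66 + 10^-2.30)
   = 1 / (1 + 0.021878 + 0.0050119) = 1/1.0269 = 0.9738
[HCO3⁻] = α₁ × DIC = 0.9738 × 3.52 = 3.43 mmol/L

[HCO3⁻] = 3.43 mmol/L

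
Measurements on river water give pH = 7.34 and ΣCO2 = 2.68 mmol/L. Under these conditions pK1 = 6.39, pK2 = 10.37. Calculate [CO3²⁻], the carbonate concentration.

α₂ = 1 / (1 + [H⁺]/K2 + [H⁺]²/(K1K2)) = 1 / (1 + 10^+3.03 + 10^+2.08)
   = 1 / (1 + 1071.5 + 120.23) = 1/1192.7 = 0.0008384
[CO3²⁻] = α₂ × DIC = 0.0008384 × 2.68 = 0.00225 mmol/L = 2.25 μmol/L

[CO3²⁻] = 2.25 μmol/L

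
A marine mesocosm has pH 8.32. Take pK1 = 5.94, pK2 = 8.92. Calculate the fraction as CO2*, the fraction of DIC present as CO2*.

α₀ = 1 / (1 + K1/[H⁺] + K1K2/[H⁺]²) = 1 / (1 + 10^+2.38 + 10^+1.78)
   = 1 / (1 + 239.88 + 60.256) = 1/301.14 = 0.003321

α₀ = 0.00332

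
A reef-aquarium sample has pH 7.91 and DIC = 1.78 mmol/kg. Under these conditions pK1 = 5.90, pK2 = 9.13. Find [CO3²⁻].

[CO3²⁻] = 0.100 mmol/kg

α₂ = 1 / (1 + [H⁺]/K2 + [H⁺]²/(K1K2)) = 1 / (1 + 10^+1.22 + 10^-0.79)
   = 1 / (1 + 16.596 + 0.16218) = 1/17.758 = 0.05631
[CO3²⁻] = α₂ × DIC = 0.05631 × 1.78 = 0.100 mmol/kg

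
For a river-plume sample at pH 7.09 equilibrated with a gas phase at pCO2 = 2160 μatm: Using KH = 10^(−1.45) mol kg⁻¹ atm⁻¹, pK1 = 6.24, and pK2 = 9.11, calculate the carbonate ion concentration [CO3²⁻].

[CO2*] = KH · pCO2 = 10^(−1.45) × 2160×10^-6 = 7.664×10^-5 mol/kg
α₀ = 1/(1 + K1/[H⁺] + K1K2/[H⁺]²) = 1/(1 + 10^+0.85 + 10^-1.17) = 0.1227
DIC = [CO2*]/α₀ = 7.664×10^-5 / 0.1227 = 0.6244 mmol/kg
[CO3²⁻] = α₂·DIC; α₂ = 0.008298, so [CO3²⁻] = 0.008298 × 0.6244 = 0.00518 mmol/kg = 5.18 μmol/kg

[CO3²⁻] = 5.18 μmol/kg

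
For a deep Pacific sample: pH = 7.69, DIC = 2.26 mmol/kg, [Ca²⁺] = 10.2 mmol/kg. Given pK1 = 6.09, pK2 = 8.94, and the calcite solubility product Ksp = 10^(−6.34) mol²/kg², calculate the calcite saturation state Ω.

Ω = 2.62

α₂ = 1 / (1 + [H⁺]/K2 + [H⁺]²/(K1K2)) = 1 / (1 + 10^+1.25 + 10^-0.35)
   = 1 / (1 + 17.783 + 0.44668) = 1/19.229 = 0.05200
[CO3²⁻] = α₂ × DIC = 0.05200 × 2.26 = 0.1175 mmol/kg
Ksp = 10^(−6.34) = 4.571×10^-7
Ω = [Ca²⁺][CO3²⁻]/Ksp = (10.2×10^-3)(1.175×10^-4) / 4.571×10^-7 = 2.62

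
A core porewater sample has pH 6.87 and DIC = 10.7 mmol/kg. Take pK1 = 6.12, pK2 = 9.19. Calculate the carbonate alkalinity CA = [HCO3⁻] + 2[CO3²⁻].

CA = 9.13 mmol/kg

CA = [HCO3⁻] + 2[CO3²⁻] = (α₁ + 2α₂)·DIC
At pH 6.87: [H⁺]/K1 = 10^-0.75 = 0.17783, K2/[H⁺] = 10^-2.32 = 0.0047863
α₁ = 1/(1 + 0.17783 + 0.0047863) = 1/1.1826 = 0.8456; α₂ = α₁·K2/[H⁺] = 0.004047
α₁ + 2α₂ = 0.8537
CA = 0.8537 × 10.7 = 9.13 mmol/kg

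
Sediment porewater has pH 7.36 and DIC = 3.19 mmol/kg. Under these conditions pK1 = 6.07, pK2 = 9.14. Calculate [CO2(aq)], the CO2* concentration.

[CO2*] = 0.153 mmol/kg

α₀ = 1 / (1 + K1/[H⁺] + K1K2/[H⁺]²) = 1 / (1 + 10^+1.29 + 10^-0.49)
   = 1 / (1 + 19.498 + 0.32359) = 1/20.822 = 0.04803
[CO2*] = α₀ × DIC = 0.04803 × 3.19 = 0.153 mmol/kg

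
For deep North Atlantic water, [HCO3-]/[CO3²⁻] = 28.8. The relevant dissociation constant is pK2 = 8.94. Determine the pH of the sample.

pH = 7.48

From K2 = [H⁺][CO3²⁻]/[HCO3-]:  pH = pK2 − log₁₀([HCO3-]/[CO3²⁻])
log₁₀(28.8) = +1.459
pH = 8.94 − (+1.459) = 7.48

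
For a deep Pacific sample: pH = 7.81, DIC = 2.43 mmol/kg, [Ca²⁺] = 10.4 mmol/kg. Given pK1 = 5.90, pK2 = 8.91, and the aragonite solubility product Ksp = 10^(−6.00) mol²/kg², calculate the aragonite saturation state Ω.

α₂ = 1 / (1 + [H⁺]/K2 + [H⁺]²/(K1K2)) = 1 / (1 + 10^+1.10 + 10^-0.81)
   = 1 / (1 + 12.589 + 0.15488) = 1/13.744 = 0.07276
[CO3²⁻] = α₂ × DIC = 0.07276 × 2.43 = 0.1768 mmol/kg
Ksp = 10^(−6.00) = 1.000×10^-6
Ω = [Ca²⁺][CO3²⁻]/Ksp = (10.4×10^-3)(1.768×10^-4) / 1.000×10^-6 = 1.84

Ω = 1.84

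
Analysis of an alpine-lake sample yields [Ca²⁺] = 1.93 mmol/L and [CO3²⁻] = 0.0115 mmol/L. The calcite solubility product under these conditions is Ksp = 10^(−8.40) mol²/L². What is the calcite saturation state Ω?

Ω = 5.58

Ksp = 10^(−8.40) = 3.981×10^-9
Ω = [Ca²⁺][CO3²⁻]/Ksp = (1.93×10^-3)(0.0115×10^-3) / 3.981×10^-9 = 5.58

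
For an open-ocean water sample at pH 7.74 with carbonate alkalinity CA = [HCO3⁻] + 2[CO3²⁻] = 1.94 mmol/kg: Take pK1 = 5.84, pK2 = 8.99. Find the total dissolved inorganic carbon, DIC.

DIC = 1.86 mmol/kg

CA = [HCO3⁻] + 2[CO3²⁻] = (α₁ + 2α₂)·DIC
At pH 7.74: [H⁺]/K1 = 10^-1.90 = 0.012589, K2/[H⁺] = 10^-1.25 = 0.056234
α₁ = 1/(1 + 0.012589 + 0.056234) = 1/1.0688 = 0.9356; α₂ = α₁·K2/[H⁺] = 0.05261
α₁ + 2α₂ = 1.0408
DIC = CA / (α₁ + 2α₂) = 1.94 / 1.0408 = 1.86 mmol/kg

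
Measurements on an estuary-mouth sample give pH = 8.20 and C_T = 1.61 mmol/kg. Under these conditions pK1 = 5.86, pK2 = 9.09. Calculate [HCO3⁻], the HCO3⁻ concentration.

α₁ = 1 / (1 + [H⁺]/K1 + K2/[H⁺]) = 1 / (1 + 10^-2.34 + 10^-0.89)
   = 1 / (1 + 0.0045709 + 0.12882) = 1/1.1334 = 0.8823
[HCO3⁻] = α₁ × DIC = 0.8823 × 1.61 = 1.42 mmol/kg

[HCO3⁻] = 1.42 mmol/kg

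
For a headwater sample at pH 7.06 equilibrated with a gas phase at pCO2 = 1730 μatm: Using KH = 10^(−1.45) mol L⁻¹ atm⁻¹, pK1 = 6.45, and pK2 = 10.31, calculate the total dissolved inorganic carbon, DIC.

[CO2*] = KH · pCO2 = 10^(−1.45) × 1730×10^-6 = 6.138×10^-5 mol/L
α₀ = 1/(1 + K1/[H⁺] + K1K2/[H⁺]²) = 1/(1 + 10^+0.61 + 10^-2.64) = 0.1970
DIC = [CO2*]/α₀ = 6.138×10^-5 / 0.1970 = 0.312 mmol/L

DIC = 0.312 mmol/L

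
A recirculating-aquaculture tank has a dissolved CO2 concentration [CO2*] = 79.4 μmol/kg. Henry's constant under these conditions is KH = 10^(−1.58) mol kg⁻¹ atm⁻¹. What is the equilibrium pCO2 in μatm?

KH = 10^(−1.58) = 2.630×10^-2 mol kg⁻¹ atm⁻¹
pCO2 = [CO2*]/KH = 79.4×10^-6 / 2.630×10^-2 = 3.02×10^-3 atm = 3020 μatm

pCO2 = 3020 μatm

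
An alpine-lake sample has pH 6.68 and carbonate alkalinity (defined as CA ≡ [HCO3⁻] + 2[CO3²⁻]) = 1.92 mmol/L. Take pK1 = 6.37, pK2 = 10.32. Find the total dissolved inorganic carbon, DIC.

CA = [HCO3⁻] + 2[CO3²⁻] = (α₁ + 2α₂)·DIC
At pH 6.68: [H⁺]/K1 = 10^-0.31 = 0.48978, K2/[H⁺] = 10^-3.64 = 0.00022909
α₁ = 1/(1 + 0.48978 + 0.00022909) = 1/1.4900 = 0.6711; α₂ = α₁·K2/[H⁺] = 0.0001537
α₁ + 2α₂ = 0.6714
DIC = CA / (α₁ + 2α₂) = 1.92 / 0.6714 = 2.86 mmol/L

DIC = 2.86 mmol/L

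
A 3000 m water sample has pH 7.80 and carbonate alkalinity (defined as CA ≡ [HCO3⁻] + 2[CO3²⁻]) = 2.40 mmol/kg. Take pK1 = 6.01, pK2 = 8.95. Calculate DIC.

CA = [HCO3⁻] + 2[CO3²⁻] = (α₁ + 2α₂)·DIC
At pH 7.80: [H⁺]/K1 = 10^-1.79 = 0.016218, K2/[H⁺] = 10^-1.15 = 0.070795
α₁ = 1/(1 + 0.016218 + 0.070795) = 1/1.0870 = 0.9200; α₂ = α₁·K2/[H⁺] = 0.06513
α₁ + 2α₂ = 1.0502
DIC = CA / (α₁ + 2α₂) = 2.40 / 1.0502 = 2.29 mmol/kg

DIC = 2.29 mmol/kg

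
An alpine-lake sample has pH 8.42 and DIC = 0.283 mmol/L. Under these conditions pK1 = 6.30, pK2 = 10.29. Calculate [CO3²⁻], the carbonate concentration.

[CO3²⁻] = 3.74 μmol/L

α₂ = 1 / (1 + [H⁺]/K2 + [H⁺]²/(K1K2)) = 1 / (1 + 10^+1.87 + 10^-0.25)
   = 1 / (1 + 74.131 + 0.56234) = 1/75.693 = 0.01321
[CO3²⁻] = α₂ × DIC = 0.01321 × 0.283 = 0.00374 mmol/L = 3.74 μmol/L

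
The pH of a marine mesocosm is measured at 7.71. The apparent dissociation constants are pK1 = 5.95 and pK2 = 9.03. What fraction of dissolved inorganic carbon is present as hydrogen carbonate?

α₁ = 1 / (1 + [H⁺]/K1 + K2/[H⁺]) = 1 / (1 + 10^-1.76 + 10^-1.32)
   = 1 / (1 + 0.017378 + 0.047863) = 1/1.0652 = 0.9388

α₁ = 0.939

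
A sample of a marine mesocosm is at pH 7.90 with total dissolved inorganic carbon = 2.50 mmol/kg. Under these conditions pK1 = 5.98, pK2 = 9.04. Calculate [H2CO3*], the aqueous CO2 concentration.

[CO2*] = 0.0277 mmol/kg

α₀ = 1 / (1 + K1/[H⁺] + K1K2/[H⁺]²) = 1 / (1 + 10^+1.92 + 10^+0.78)
   = 1 / (1 + 83.176 + 6.0256) = 1/90.202 = 0.01109
[CO2*] = α₀ × DIC = 0.01109 × 2.50 = 0.0277 mmol/kg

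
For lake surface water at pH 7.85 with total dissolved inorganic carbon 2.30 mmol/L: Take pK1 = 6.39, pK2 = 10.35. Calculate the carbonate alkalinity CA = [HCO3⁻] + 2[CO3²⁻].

CA = [HCO3⁻] + 2[CO3²⁻] = (α₁ + 2α₂)·DIC
At pH 7.85: [H⁺]/K1 = 10^-1.46 = 0.034674, K2/[H⁺] = 10^-2.50 = 0.0031623
α₁ = 1/(1 + 0.034674 + 0.0031623) = 1/1.0378 = 0.9635; α₂ = α₁·K2/[H⁺] = 0.003047
α₁ + 2α₂ = 0.9696
CA = 0.9696 × 2.30 = 2.23 mmol/L

CA = 2.23 mmol/L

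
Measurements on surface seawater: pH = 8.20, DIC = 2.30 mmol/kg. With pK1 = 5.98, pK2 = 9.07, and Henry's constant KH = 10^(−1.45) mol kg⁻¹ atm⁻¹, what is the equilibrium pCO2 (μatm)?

α₀ = 1 / (1 + K1/[H⁺] + K1K2/[H⁺]²) = 1 / (1 + 10^+2.22 + 10^+1.35)
   = 1 / (1 + 165.96 + 22.387) = 1/189.35 = 0.005281
[CO2*] = α₀ × DIC = 0.005281 × 2.30 = 0.01215 mmol/kg = 12.15 μmol/kg
pCO2 = [CO2*]/KH = 1.215×10^-5 / 3.548×10^-2 = 342 μatm

pCO2 = 342 μatm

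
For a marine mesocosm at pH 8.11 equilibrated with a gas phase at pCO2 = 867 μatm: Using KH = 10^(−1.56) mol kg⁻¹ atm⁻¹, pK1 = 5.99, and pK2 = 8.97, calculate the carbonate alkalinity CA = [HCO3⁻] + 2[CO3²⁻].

[CO2*] = KH · pCO2 = 10^(−1.56) × 867×10^-6 = 2.388×10^-5 mol/kg
α₀ = 1/(1 + K1/[H⁺] + K1K2/[H⁺]²) = 1/(1 + 10^+2.12 + 10^+1.26) = 0.006622
DIC = [CO2*]/α₀ = 2.388×10^-5 / 0.006622 = 3.606 mmol/kg
CA = (α₁ + 2α₂)·DIC = (0.8729 + 2×0.1205) × 3.606 = 4.02 mmol/kg

CA = 4.02 mmol/kg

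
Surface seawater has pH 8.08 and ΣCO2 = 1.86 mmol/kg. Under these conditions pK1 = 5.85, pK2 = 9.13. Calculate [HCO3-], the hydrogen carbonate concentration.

α₁ = 1 / (1 + [H⁺]/K1 + K2/[H⁺]) = 1 / (1 + 10^-2.23 + 10^-1.05)
   = 1 / (1 + 0.0058884 + 0.089125) = 1/1.0950 = 0.9132
[HCO3⁻] = α₁ × DIC = 0.9132 × 1.86 = 1.70 mmol/kg

[HCO3⁻] = 1.70 mmol/kg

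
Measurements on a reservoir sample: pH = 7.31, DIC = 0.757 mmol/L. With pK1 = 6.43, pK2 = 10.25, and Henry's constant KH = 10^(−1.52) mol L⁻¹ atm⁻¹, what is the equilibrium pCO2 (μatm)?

pCO2 = 2920 μatm

α₀ = 1 / (1 + K1/[H⁺] + K1K2/[H⁺]²) = 1 / (1 + 10^+0.88 + 10^-2.06)
   = 1 / (1 + 7.5858 + 0.0087096) = 1/8.5945 = 0.1164
[CO2*] = α₀ × DIC = 0.1164 × 0.757 = 0.08808 mmol/L
pCO2 = [CO2*]/KH = 8.808×10^-5 / 3.020×10^-2 = 2920 μatm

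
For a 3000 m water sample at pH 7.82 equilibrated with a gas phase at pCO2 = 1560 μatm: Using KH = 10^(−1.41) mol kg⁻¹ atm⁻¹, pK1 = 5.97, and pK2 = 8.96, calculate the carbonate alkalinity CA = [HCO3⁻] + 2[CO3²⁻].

[CO2*] = KH · pCO2 = 10^(−1.41) × 1560×10^-6 = 6.069×10^-5 mol/kg
α₀ = 1/(1 + K1/[H⁺] + K1K2/[H⁺]²) = 1/(1 + 10^+1.85 + 10^+0.71) = 0.01300
DIC = [CO2*]/α₀ = 6.069×10^-5 / 0.01300 = 4.669 mmol/kg
CA = (α₁ + 2α₂)·DIC = (0.9203 + 2×0.06667) × 4.669 = 4.92 mmol/kg

CA = 4.92 mmol/kg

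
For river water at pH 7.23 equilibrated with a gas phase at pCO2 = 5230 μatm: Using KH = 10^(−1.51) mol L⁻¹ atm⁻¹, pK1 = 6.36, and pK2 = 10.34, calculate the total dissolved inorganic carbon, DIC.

[CO2*] = KH · pCO2 = 10^(−1.51) × 5230×10^-6 = 1.616×10^-4 mol/L
α₀ = 1/(1 + K1/[H⁺] + K1K2/[H⁺]²) = 1/(1 + 10^+0.87 + 10^-2.24) = 0.1188
DIC = [CO2*]/α₀ = 1.616×10^-4 / 0.1188 = 1.36 mmol/L

DIC = 1.36 mmol/L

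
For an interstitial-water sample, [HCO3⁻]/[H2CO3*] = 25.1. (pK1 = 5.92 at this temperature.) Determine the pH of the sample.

pH = 7.32

From K1 = [H⁺][HCO3⁻]/[H2CO3*]:  pH = pK1 + log₁₀([HCO3⁻]/[H2CO3*])
log₁₀(25.1) = +1.400
pH = 5.92 + (+1.400) = 7.32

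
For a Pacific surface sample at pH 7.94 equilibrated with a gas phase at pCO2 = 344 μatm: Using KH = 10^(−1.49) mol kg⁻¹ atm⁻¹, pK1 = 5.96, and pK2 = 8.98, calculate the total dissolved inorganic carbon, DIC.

[CO2*] = KH · pCO2 = 10^(−1.49) × 344×10^-6 = 1.113×10^-5 mol/kg
α₀ = 1/(1 + K1/[H⁺] + K1K2/[H⁺]²) = 1/(1 + 10^+1.98 + 10^+0.94) = 0.009505
DIC = [CO2*]/α₀ = 1.113×10^-5 / 0.009505 = 1.17 mmol/kg

DIC = 1.17 mmol/kg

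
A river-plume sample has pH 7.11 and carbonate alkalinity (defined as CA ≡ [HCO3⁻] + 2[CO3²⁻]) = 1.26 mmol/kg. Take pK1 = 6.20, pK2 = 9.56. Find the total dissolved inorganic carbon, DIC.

DIC = 1.41 mmol/kg

CA = [HCO3⁻] + 2[CO3²⁻] = (α₁ + 2α₂)·DIC
At pH 7.11: [H⁺]/K1 = 10^-0.91 = 0.12303, K2/[H⁺] = 10^-2.45 = 0.0035481
α₁ = 1/(1 + 0.12303 + 0.0035481) = 1/1.1266 = 0.8876; α₂ = α₁·K2/[H⁺] = 0.003149
α₁ + 2α₂ = 0.8939
DIC = CA / (α₁ + 2α₂) = 1.26 / 0.8939 = 1.41 mmol/kg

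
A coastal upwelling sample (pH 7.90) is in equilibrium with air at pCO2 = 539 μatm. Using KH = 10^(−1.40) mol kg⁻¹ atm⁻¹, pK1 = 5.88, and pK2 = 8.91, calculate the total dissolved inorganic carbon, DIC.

[CO2*] = KH · pCO2 = 10^(−1.40) × 539×10^-6 = 2.146×10^-5 mol/kg
α₀ = 1/(1 + K1/[H⁺] + K1K2/[H⁺]²) = 1/(1 + 10^+2.02 + 10^+1.01) = 0.008625
DIC = [CO2*]/α₀ = 2.146×10^-5 / 0.008625 = 2.49 mmol/kg

DIC = 2.49 mmol/kg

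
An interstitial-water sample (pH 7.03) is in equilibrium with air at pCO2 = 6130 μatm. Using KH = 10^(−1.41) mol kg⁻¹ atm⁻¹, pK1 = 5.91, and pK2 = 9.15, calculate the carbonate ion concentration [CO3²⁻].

[CO3²⁻] = 0.0238 mmol/kg

[CO2*] = KH · pCO2 = 10^(−1.41) × 6130×10^-6 = 2.385×10^-4 mol/kg
α₀ = 1/(1 + K1/[H⁺] + K1K2/[H⁺]²) = 1/(1 + 10^+1.12 + 10^-1.00) = 0.07002
DIC = [CO2*]/α₀ = 2.385×10^-4 / 0.07002 = 3.406 mmol/kg
[CO3²⁻] = α₂·DIC; α₂ = 0.007002, so [CO3²⁻] = 0.007002 × 3.406 = 0.0238 mmol/kg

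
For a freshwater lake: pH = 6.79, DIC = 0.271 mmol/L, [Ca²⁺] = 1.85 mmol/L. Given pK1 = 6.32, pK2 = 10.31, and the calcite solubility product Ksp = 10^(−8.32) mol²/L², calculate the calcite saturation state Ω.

α₂ = 1 / (1 + [H⁺]/K2 + [H⁺]²/(K1K2)) = 1 / (1 + 10^+3.52 + 10^+3.05)
   = 1 / (1 + 3311.3 + 1122.0) = 1/4434.3 = 0.0002255
[CO3²⁻] = α₂ × DIC = 0.0002255 × 0.271 = 6.111×10^-5 mmol/L = 0.06111 μmol/L
Ksp = 10^(−8.32) = 4.786×10^-9
Ω = [Ca²⁺][CO3²⁻]/Ksp = (1.85×10^-3)(6.111×10^-8) / 4.786×10^-9 = 0.0236

Ω = 0.0236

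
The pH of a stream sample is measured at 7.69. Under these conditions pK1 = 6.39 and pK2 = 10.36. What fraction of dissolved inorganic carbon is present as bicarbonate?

α₁ = 0.950

α₁ = 1 / (1 + [H⁺]/K1 + K2/[H⁺]) = 1 / (1 + 10^-1.30 + 10^-2.67)
   = 1 / (1 + 0.050119 + 0.0021380) = 1/1.0523 = 0.9503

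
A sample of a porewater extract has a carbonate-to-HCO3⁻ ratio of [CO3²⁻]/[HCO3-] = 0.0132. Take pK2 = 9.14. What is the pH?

pH = 7.26

From K2 = [H⁺][CO3²⁻]/[HCO3-]:  pH = pK2 + log₁₀([CO3²⁻]/[HCO3-])
log₁₀(0.0132) = -1.879
pH = 9.14 + (-1.879) = 7.26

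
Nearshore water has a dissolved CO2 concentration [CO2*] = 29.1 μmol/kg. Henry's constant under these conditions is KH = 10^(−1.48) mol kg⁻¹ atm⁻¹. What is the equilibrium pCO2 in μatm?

KH = 10^(−1.48) = 3.311×10^-2 mol kg⁻¹ atm⁻¹
pCO2 = [CO2*]/KH = 29.1×10^-6 / 3.311×10^-2 = 8.79×10^-4 atm = 879 μatm

pCO2 = 879 μatm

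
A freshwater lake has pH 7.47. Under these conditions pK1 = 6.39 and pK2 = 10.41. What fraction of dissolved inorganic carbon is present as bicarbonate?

α₁ = 0.922

α₁ = 1 / (1 + [H⁺]/K1 + K2/[H⁺]) = 1 / (1 + 10^-1.08 + 10^-2.94)
   = 1 / (1 + 0.083176 + 0.0011482) = 1/1.0843 = 0.9222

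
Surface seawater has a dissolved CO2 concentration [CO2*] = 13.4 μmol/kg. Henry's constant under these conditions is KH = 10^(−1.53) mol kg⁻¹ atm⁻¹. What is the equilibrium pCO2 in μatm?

pCO2 = 454 μatm

KH = 10^(−1.53) = 2.951×10^-2 mol kg⁻¹ atm⁻¹
pCO2 = [CO2*]/KH = 13.4×10^-6 / 2.951×10^-2 = 4.54×10^-4 atm = 454 μatm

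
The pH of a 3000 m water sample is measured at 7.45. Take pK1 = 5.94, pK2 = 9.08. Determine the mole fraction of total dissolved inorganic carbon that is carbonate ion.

α₂ = 1 / (1 + [H⁺]/K2 + [H⁺]²/(K1K2)) = 1 / (1 + 10^+1.63 + 10^+0.12)
   = 1 / (1 + 42.658 + 1.3183) = 1/44.976 = 0.02223

α₂ = 0.0222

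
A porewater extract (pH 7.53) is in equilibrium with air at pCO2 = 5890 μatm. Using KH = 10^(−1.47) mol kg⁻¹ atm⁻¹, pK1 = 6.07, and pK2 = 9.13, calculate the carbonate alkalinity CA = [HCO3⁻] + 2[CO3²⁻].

[CO2*] = KH · pCO2 = 10^(−1.47) × 5890×10^-6 = 1.996×10^-4 mol/kg
α₀ = 1/(1 + K1/[H⁺] + K1K2/[H⁺]²) = 1/(1 + 10^+1.46 + 10^-0.14) = 0.03272
DIC = [CO2*]/α₀ = 1.996×10^-4 / 0.03272 = 6.100 mmol/kg
CA = (α₁ + 2α₂)·DIC = (0.9436 + 2×0.02370) × 6.100 = 6.05 mmol/kg

CA = 6.05 mmol/kg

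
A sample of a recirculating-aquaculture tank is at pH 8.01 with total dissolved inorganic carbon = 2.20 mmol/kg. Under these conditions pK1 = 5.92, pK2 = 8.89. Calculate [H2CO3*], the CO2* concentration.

α₀ = 1 / (1 + K1/[H⁺] + K1K2/[H⁺]²) = 1 / (1 + 10^+2.09 + 10^+1.21)
   = 1 / (1 + 123.03 + 16.218) = 1/140.24 = 0.007130
[CO2*] = α₀ × DIC = 0.007130 × 2.20 = 0.0157 mmol/kg = 15.7 μmol/kg

[CO2*] = 15.7 μmol/kg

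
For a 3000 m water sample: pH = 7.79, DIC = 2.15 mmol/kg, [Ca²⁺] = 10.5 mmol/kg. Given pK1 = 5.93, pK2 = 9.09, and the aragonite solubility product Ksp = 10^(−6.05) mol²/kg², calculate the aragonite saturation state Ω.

α₂ = 1 / (1 + [H⁺]/K2 + [H⁺]²/(K1K2)) = 1 / (1 + 10^+1.30 + 10^-0.56)
   = 1 / (1 + 19.953 + 0.27542) = 1/21.228 = 0.04711
[CO3²⁻] = α₂ × DIC = 0.04711 × 2.15 = 0.1013 mmol/kg
Ksp = 10^(−6.05) = 8.913×10^-7
Ω = [Ca²⁺][CO3²⁻]/Ksp = (10.5×10^-3)(1.013×10^-4) / 8.913×10^-7 = 1.19

Ω = 1.19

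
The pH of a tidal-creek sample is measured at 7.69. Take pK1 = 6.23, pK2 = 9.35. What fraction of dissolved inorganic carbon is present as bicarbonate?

α₁ = 1 / (1 + [H⁺]/K1 + K2/[H⁺]) = 1 / (1 + 10^-1.46 + 10^-1.66)
   = 1 / (1 + 0.034674 + 0.021878) = 1/1.0566 = 0.9465

α₁ = 0.946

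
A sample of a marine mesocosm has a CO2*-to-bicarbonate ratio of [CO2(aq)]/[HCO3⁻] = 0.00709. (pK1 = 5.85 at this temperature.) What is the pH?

pH = 8.00

From K1 = [H⁺][HCO3⁻]/[CO2(aq)]:  pH = pK1 − log₁₀([CO2(aq)]/[HCO3⁻])
log₁₀(0.00709) = -2.149
pH = 5.85 − (-2.149) = 8.00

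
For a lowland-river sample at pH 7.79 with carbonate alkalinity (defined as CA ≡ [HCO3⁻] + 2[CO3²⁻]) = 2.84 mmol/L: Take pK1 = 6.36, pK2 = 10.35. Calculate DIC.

CA = [HCO3⁻] + 2[CO3²⁻] = (α₁ + 2α₂)·DIC
At pH 7.79: [H⁺]/K1 = 10^-1.43 = 0.037154, K2/[H⁺] = 10^-2.56 = 0.0027542
α₁ = 1/(1 + 0.037154 + 0.0027542) = 1/1.0399 = 0.9616; α₂ = α₁·K2/[H⁺] = 0.002649
α₁ + 2α₂ = 0.9669
DIC = CA / (α₁ + 2α₂) = 2.84 / 0.9669 = 2.94 mmol/L

DIC = 2.94 mmol/L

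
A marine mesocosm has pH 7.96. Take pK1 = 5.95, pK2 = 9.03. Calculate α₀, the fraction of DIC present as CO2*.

α₀ = 1 / (1 + K1/[H⁺] + K1K2/[H⁺]²) = 1 / (1 + 10^+2.01 + 10^+0.94)
   = 1 / (1 + 102.33 + 8.7096) = 1/112.04 = 0.008925

α₀ = 0.00893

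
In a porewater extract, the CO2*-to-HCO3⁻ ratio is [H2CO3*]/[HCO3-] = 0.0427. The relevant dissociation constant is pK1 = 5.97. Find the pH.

From K1 = [H⁺][HCO3-]/[H2CO3*]:  pH = pK1 − log₁₀([H2CO3*]/[HCO3-])
log₁₀(0.0427) = -1.370
pH = 5.97 − (-1.370) = 7.34

pH = 7.34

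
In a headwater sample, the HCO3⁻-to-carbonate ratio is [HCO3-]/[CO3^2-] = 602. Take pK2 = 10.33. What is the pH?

pH = 7.55

From K2 = [H⁺][CO3^2-]/[HCO3-]:  pH = pK2 − log₁₀([HCO3-]/[CO3^2-])
log₁₀(602) = +2.780
pH = 10.33 − (+2.780) = 7.55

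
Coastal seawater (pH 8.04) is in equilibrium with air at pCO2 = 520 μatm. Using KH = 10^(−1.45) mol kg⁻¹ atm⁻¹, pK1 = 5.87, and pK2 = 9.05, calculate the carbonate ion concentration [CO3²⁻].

[CO3²⁻] = 0.267 mmol/kg

[CO2*] = KH · pCO2 = 10^(−1.45) × 520×10^-6 = 1.845×10^-5 mol/kg
α₀ = 1/(1 + K1/[H⁺] + K1K2/[H⁺]²) = 1/(1 + 10^+2.17 + 10^+1.16) = 0.006121
DIC = [CO2*]/α₀ = 1.845×10^-5 / 0.006121 = 3.014 mmol/kg
[CO3²⁻] = α₂·DIC; α₂ = 0.08848, so [CO3²⁻] = 0.08848 × 3.014 = 0.267 mmol/kg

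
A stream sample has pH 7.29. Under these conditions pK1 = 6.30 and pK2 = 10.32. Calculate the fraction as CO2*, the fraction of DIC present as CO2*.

α₀ = 0.0928

α₀ = 1 / (1 + K1/[H⁺] + K1K2/[H⁺]²) = 1 / (1 + 10^+0.99 + 10^-2.04)
   = 1 / (1 + 9.7724 + 0.0091201) = 1/10.781 = 0.09275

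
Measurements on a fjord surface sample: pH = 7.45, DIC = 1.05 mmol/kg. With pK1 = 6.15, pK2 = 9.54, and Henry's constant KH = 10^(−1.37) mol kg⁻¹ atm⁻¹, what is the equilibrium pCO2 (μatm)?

pCO2 = 1170 μatm

α₀ = 1 / (1 + K1/[H⁺] + K1K2/[H⁺]²) = 1 / (1 + 10^+1.30 + 10^-0.79)
   = 1 / (1 + 19.953 + 0.16218) = 1/21.115 = 0.04736
[CO2*] = α₀ × DIC = 0.04736 × 1.05 = 0.04973 mmol/kg
pCO2 = [CO2*]/KH = 4.973×10^-5 / 4.266×10^-2 = 1170 μatm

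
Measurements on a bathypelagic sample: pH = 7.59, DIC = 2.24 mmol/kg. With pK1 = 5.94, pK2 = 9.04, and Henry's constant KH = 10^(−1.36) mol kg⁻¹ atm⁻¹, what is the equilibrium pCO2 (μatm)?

pCO2 = 1090 μatm

α₀ = 1 / (1 + K1/[H⁺] + K1K2/[H⁺]²) = 1 / (1 + 10^+1.65 + 10^+0.20)
   = 1 / (1 + 44.668 + 1.5849) = 1/47.253 = 0.02116
[CO2*] = α₀ × DIC = 0.02116 × 2.24 = 0.04740 mmol/kg
pCO2 = [CO2*]/KH = 4.740×10^-5 / 4.365×10^-2 = 1090 μatm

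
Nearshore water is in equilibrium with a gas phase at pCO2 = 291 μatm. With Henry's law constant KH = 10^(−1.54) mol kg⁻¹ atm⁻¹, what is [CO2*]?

[CO2*] = 8.39 μmol/kg

KH = 10^(−1.54) = 2.884×10^-2 mol kg⁻¹ atm⁻¹
[CO2*] = KH · pCO2 = 2.884×10^-2 × 291×10^-6 atm = 8.39×10^-6 mol/kg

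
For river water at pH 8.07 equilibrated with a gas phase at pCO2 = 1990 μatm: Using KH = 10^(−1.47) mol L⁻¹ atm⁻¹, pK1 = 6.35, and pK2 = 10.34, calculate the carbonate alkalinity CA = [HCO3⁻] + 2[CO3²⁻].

[CO2*] = KH · pCO2 = 10^(−1.47) × 1990×10^-6 = 6.743×10^-5 mol/L
α₀ = 1/(1 + K1/[H⁺] + K1K2/[H⁺]²) = 1/(1 + 10^+1.72 + 10^-0.55) = 0.01860
DIC = [CO2*]/α₀ = 6.743×10^-5 / 0.01860 = 3.625 mmol/L
CA = (α₁ + 2α₂)·DIC = (0.9762 + 2×0.005242) × 3.625 = 3.58 mmol/L

CA = 3.58 mmol/L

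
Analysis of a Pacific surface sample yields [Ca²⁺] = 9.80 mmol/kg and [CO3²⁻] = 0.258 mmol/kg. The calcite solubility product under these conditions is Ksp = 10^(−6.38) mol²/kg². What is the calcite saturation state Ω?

Ksp = 10^(−6.38) = 4.169×10^-7
Ω = [Ca²⁺][CO3²⁻]/Ksp = (9.80×10^-3)(0.258×10^-3) / 4.169×10^-7 = 6.07

Ω = 6.07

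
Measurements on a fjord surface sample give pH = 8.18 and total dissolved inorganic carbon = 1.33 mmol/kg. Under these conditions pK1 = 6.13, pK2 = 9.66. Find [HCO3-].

α₁ = 1 / (1 + [H⁺]/K1 + K2/[H⁺]) = 1 / (1 + 10^-2.05 + 10^-1.48)
   = 1 / (1 + 0.0089125 + 0.033113) = 1/1.0420 = 0.9597
[HCO3⁻] = α₁ × DIC = 0.9597 × 1.33 = 1.28 mmol/kg

[HCO3⁻] = 1.28 mmol/kg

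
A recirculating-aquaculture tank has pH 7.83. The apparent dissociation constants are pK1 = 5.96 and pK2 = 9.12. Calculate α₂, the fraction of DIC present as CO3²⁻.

α₂ = 0.0482

α₂ = 1 / (1 + [H⁺]/K2 + [H⁺]²/(K1K2)) = 1 / (1 + 10^+1.29 + 10^-0.58)
   = 1 / (1 + 19.498 + 0.26303) = 1/20.761 = 0.04817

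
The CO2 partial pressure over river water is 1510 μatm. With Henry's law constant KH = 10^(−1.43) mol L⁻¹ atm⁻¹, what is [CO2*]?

KH = 10^(−1.43) = 3.715×10^-2 mol L⁻¹ atm⁻¹
[CO2*] = KH · pCO2 = 3.715×10^-2 × 1510×10^-6 atm = 5.61×10^-5 mol/L

[CO2*] = 56.1 μmol/L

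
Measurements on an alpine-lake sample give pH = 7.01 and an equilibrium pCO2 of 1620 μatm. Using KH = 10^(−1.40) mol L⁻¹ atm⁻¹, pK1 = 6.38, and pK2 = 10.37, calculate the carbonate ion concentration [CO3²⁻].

[CO3²⁻] = 0.120 μmol/L

[CO2*] = KH · pCO2 = 10^(−1.40) × 1620×10^-6 = 6.449×10^-5 mol/L
α₀ = 1/(1 + K1/[H⁺] + K1K2/[H⁺]²) = 1/(1 + 10^+0.63 + 10^-2.73) = 0.1898
DIC = [CO2*]/α₀ = 6.449×10^-5 / 0.1898 = 0.3397 mmol/L
[CO3²⁻] = α₂·DIC; α₂ = 0.0003535, so [CO3²⁻] = 0.0003535 × 0.3397 = 0.000120 mmol/L = 0.120 μmol/L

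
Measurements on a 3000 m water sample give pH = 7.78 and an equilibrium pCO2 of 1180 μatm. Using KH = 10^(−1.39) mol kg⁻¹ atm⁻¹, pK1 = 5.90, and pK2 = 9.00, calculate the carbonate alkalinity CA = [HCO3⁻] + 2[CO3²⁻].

CA = 4.09 mmol/kg

[CO2*] = KH · pCO2 = 10^(−1.39) × 1180×10^-6 = 4.807×10^-5 mol/kg
α₀ = 1/(1 + K1/[H⁺] + K1K2/[H⁺]²) = 1/(1 + 10^+1.88 + 10^+0.66) = 0.01228
DIC = [CO2*]/α₀ = 4.807×10^-5 / 0.01228 = 3.914 mmol/kg
CA = (α₁ + 2α₂)·DIC = (0.9316 + 2×0.05613) × 3.914 = 4.09 mmol/kg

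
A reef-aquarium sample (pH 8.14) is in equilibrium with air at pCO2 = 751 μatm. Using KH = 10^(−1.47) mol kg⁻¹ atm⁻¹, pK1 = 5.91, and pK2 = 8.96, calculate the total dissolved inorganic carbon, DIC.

[CO2*] = KH · pCO2 = 10^(−1.47) × 751×10^-6 = 2.545×10^-5 mol/kg
α₀ = 1/(1 + K1/[H⁺] + K1K2/[H⁺]²) = 1/(1 + 10^+2.23 + 10^+1.41) = 0.005088
DIC = [CO2*]/α₀ = 2.545×10^-5 / 0.005088 = 5.00 mmol/kg

DIC = 5.00 mmol/kg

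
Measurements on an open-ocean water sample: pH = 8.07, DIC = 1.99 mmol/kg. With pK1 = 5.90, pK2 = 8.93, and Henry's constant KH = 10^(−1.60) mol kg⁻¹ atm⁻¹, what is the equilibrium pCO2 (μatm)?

pCO2 = 468 μatm

α₀ = 1 / (1 + K1/[H⁺] + K1K2/[H⁺]²) = 1 / (1 + 10^+2.17 + 10^+1.31)
   = 1 / (1 + 147.91 + 20.417) = 1/169.33 = 0.005906
[CO2*] = α₀ × DIC = 0.005906 × 1.99 = 0.01175 mmol/kg = 11.75 μmol/kg
pCO2 = [CO2*]/KH = 1.175×10^-5 / 2.512×10^-2 = 468 μatm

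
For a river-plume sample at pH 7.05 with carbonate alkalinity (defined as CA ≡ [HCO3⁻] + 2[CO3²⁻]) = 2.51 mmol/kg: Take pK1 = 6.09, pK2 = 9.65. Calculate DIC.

CA = [HCO3⁻] + 2[CO3²⁻] = (α₁ + 2α₂)·DIC
At pH 7.05: [H⁺]/K1 = 10^-0.96 = 0.10965, K2/[H⁺] = 10^-2.60 = 0.0025119
α₁ = 1/(1 + 0.10965 + 0.0025119) = 1/1.1122 = 0.8992; α₂ = α₁·K2/[H⁺] = 0.002259
α₁ + 2α₂ = 0.9037
DIC = CA / (α₁ + 2α₂) = 2.51 / 0.9037 = 2.78 mmol/kg

DIC = 2.78 mmol/kg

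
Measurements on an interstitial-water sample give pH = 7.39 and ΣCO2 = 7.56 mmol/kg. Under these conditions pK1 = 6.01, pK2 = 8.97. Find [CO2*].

[CO2*] = 0.295 mmol/kg

α₀ = 1 / (1 + K1/[H⁺] + K1K2/[H⁺]²) = 1 / (1 + 10^+1.38 + 10^-0.20)
   = 1 / (1 + 23.988 + 0.63096) = 1/25.619 = 0.03903
[CO2*] = α₀ × DIC = 0.03903 × 7.56 = 0.295 mmol/kg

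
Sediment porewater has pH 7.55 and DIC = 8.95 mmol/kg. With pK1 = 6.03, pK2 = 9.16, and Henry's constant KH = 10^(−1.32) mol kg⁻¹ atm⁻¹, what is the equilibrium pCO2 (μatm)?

pCO2 = 5350 μatm

α₀ = 1 / (1 + K1/[H⁺] + K1K2/[H⁺]²) = 1 / (1 + 10^+1.52 + 10^-0.09)
   = 1 / (1 + 33.113 + 0.81283) = 1/34.926 = 0.02863
[CO2*] = α₀ × DIC = 0.02863 × 8.95 = 0.2563 mmol/kg
pCO2 = [CO2*]/KH = 2.563×10^-4 / 4.786×10^-2 = 5350 μatm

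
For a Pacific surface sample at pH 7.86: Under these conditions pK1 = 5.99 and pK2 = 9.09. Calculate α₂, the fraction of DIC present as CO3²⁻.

α₂ = 1 / (1 + [H⁺]/K2 + [H⁺]²/(K1K2)) = 1 / (1 + 10^+1.23 + 10^-0.64)
   = 1 / (1 + 16.982 + 0.22909) = 1/18.212 = 0.05491

α₂ = 0.0549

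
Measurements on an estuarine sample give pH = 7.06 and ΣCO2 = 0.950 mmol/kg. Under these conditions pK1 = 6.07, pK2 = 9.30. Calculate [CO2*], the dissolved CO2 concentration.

[CO2*] = 0.0877 mmol/kg

α₀ = 1 / (1 + K1/[H⁺] + K1K2/[H⁺]²) = 1 / (1 + 10^+0.99 + 10^-1.25)
   = 1 / (1 + 9.7724 + 0.056234) = 1/10.829 = 0.09235
[CO2*] = α₀ × DIC = 0.09235 × 0.950 = 0.0877 mmol/kg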